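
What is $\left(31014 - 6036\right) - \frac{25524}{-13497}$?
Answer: $\frac{112384530}{4499} \approx 24980.0$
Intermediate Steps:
$\left(31014 - 6036\right) - \frac{25524}{-13497} = 24978 - - \frac{8508}{4499} = 24978 + \frac{8508}{4499} = \frac{112384530}{4499}$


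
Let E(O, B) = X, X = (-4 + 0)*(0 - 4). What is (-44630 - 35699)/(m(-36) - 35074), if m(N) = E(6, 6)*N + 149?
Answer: 80329/35501 ≈ 2.2627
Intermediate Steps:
X = 16 (X = -4*(-4) = 16)
E(O, B) = 16
m(N) = 149 + 16*N (m(N) = 16*N + 149 = 149 + 16*N)
(-44630 - 35699)/(m(-36) - 35074) = (-44630 - 35699)/((149 + 16*(-36)) - 35074) = -80329/((149 - 576) - 35074) = -80329/(-427 - 35074) = -80329/(-35501) = -80329*(-1/35501) = 80329/35501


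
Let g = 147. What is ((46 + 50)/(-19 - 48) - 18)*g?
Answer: -191394/67 ≈ -2856.6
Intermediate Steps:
((46 + 50)/(-19 - 48) - 18)*g = ((46 + 50)/(-19 - 48) - 18)*147 = (96/(-67) - 18)*147 = (96*(-1/67) - 18)*147 = (-96/67 - 18)*147 = -1302/67*147 = -191394/67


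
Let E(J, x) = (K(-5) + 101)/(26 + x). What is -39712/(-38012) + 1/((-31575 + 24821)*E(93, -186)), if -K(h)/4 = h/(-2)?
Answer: 13808616/13214201 ≈ 1.0450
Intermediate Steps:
K(h) = 2*h (K(h) = -4*h/(-2) = -4*h*(-1)/2 = -(-2)*h = 2*h)
E(J, x) = 91/(26 + x) (E(J, x) = (2*(-5) + 101)/(26 + x) = (-10 + 101)/(26 + x) = 91/(26 + x))
-39712/(-38012) + 1/((-31575 + 24821)*E(93, -186)) = -39712/(-38012) + 1/((-31575 + 24821)*((91/(26 - 186)))) = -39712*(-1/38012) + 1/((-6754)*((91/(-160)))) = 584/559 - 1/(6754*(91*(-1/160))) = 584/559 - 1/(6754*(-91/160)) = 584/559 - 1/6754*(-160/91) = 584/559 + 80/307307 = 13808616/13214201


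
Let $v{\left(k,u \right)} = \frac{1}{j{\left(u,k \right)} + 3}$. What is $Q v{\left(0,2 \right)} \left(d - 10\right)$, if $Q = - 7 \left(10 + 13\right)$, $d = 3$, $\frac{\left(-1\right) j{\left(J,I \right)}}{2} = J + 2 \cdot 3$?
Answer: $- \frac{1127}{13} \approx -86.692$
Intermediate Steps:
$j{\left(J,I \right)} = -12 - 2 J$ ($j{\left(J,I \right)} = - 2 \left(J + 2 \cdot 3\right) = - 2 \left(J + 6\right) = - 2 \left(6 + J\right) = -12 - 2 J$)
$v{\left(k,u \right)} = \frac{1}{-9 - 2 u}$ ($v{\left(k,u \right)} = \frac{1}{\left(-12 - 2 u\right) + 3} = \frac{1}{-9 - 2 u}$)
$Q = -161$ ($Q = \left(-7\right) 23 = -161$)
$Q v{\left(0,2 \right)} \left(d - 10\right) = - 161 - \frac{1}{9 + 2 \cdot 2} \left(3 - 10\right) = - 161 - \frac{1}{9 + 4} \left(-7\right) = - 161 - \frac{1}{13} \left(-7\right) = - 161 \left(-1\right) \frac{1}{13} \left(-7\right) = - 161 \left(\left(- \frac{1}{13}\right) \left(-7\right)\right) = \left(-161\right) \frac{7}{13} = - \frac{1127}{13}$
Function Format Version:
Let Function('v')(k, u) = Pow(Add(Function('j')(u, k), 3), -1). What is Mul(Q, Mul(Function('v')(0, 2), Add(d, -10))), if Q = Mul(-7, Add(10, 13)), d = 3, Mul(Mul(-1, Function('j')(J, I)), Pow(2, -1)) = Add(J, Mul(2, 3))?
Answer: Rational(-1127, 13) ≈ -86.692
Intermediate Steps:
Function('j')(J, I) = Add(-12, Mul(-2, J)) (Function('j')(J, I) = Mul(-2, Add(J, Mul(2, 3))) = Mul(-2, Add(J, 6)) = Mul(-2, Add(6, J)) = Add(-12, Mul(-2, J)))
Function('v')(k, u) = Pow(Add(-9, Mul(-2, u)), -1) (Function('v')(k, u) = Pow(Add(Add(-12, Mul(-2, u)), 3), -1) = Pow(Add(-9, Mul(-2, u)), -1))
Q = -161 (Q = Mul(-7, 23) = -161)
Mul(Q, Mul(Function('v')(0, 2), Add(d, -10))) = Mul(-161, Mul(Mul(-1, Pow(Add(9, Mul(2, 2)), -1)), Add(3, -10))) = Mul(-161, Mul(Mul(-1, Pow(Add(9, 4), -1)), -7)) = Mul(-161, Mul(Mul(-1, Pow(13, -1)), -7)) = Mul(-161, Mul(Mul(-1, Rational(1, 13)), -7)) = Mul(-161, Mul(Rational(-1, 13), -7)) = Mul(-161, Rational(7, 13)) = Rational(-1127, 13)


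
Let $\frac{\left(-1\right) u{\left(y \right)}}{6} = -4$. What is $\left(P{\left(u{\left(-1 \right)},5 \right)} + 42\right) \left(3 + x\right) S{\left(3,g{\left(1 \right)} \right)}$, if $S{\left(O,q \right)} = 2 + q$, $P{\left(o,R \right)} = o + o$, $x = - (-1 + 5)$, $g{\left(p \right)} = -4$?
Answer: $180$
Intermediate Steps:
$u{\left(y \right)} = 24$ ($u{\left(y \right)} = \left(-6\right) \left(-4\right) = 24$)
$x = -4$ ($x = \left(-1\right) 4 = -4$)
$P{\left(o,R \right)} = 2 o$
$\left(P{\left(u{\left(-1 \right)},5 \right)} + 42\right) \left(3 + x\right) S{\left(3,g{\left(1 \right)} \right)} = \left(2 \cdot 24 + 42\right) \left(3 - 4\right) \left(2 - 4\right) = \left(48 + 42\right) \left(\left(-1\right) \left(-2\right)\right) = 90 \cdot 2 = 180$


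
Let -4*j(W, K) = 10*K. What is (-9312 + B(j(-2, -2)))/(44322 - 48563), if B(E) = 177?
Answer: 9135/4241 ≈ 2.1540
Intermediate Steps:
j(W, K) = -5*K/2
(-9312 + B(j(-2, -2)))/(44322 - 48563) = (-9312 + 177)/(44322 - 48563) = -9135/(-4241) = -9135*(-1/4241) = 9135/4241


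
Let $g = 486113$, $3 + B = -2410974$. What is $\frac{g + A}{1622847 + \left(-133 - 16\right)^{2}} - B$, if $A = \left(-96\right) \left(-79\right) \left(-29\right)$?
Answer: $\frac{3966173158073}{1645048} \approx 2.411 \cdot 10^{6}$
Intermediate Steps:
$B = -2410977$ ($B = -3 - 2410974 = -2410977$)
$A = -219936$ ($A = 7584 \left(-29\right) = -219936$)
$\frac{g + A}{1622847 + \left(-133 - 16\right)^{2}} - B = \frac{486113 - 219936}{1622847 + \left(-133 - 16\right)^{2}} - -2410977 = \frac{266177}{1622847 + \left(-149\right)^{2}} + 2410977 = \frac{266177}{1622847 + 22201} + 2410977 = \frac{266177}{1645048} + 2410977 = \frac{3966173158073}{1645048}$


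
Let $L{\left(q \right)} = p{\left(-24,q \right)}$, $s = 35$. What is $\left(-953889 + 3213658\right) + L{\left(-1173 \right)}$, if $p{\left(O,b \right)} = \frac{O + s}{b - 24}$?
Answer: $\frac{2704943482}{1197} \approx 2.2598 \cdot 10^{6}$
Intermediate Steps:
$p{\left(O,b \right)} = \frac{35 + O}{-24 + b}$ ($p{\left(O,b \right)} = \frac{O + 35}{b - 24} = \frac{35 + O}{-24 + b}$)
$L{\left(q \right)} = \frac{11}{-24 + q}$ ($L{\left(q \right)} = \frac{35 - 24}{-24 + q} = \frac{1}{-24 + q} 11 = \frac{11}{-24 + q}$)
$\left(-953889 + 3213658\right) + L{\left(-1173 \right)} = \left(-953889 + 3213658\right) + \frac{11}{-24 - 1173} = 2259769 + \frac{11}{-1197} = 2259769 + 11 \left(- \frac{1}{1197}\right) = 2259769 - \frac{11}{1197} = \frac{2704943482}{1197}$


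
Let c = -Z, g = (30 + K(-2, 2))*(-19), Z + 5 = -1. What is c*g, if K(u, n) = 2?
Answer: -3648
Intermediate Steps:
Z = -6 (Z = -5 - 1 = -6)
g = -608 (g = (30 + 2)*(-19) = 32*(-19) = -608)
c = 6 (c = -1*(-6) = 6)
c*g = 6*(-608) = -3648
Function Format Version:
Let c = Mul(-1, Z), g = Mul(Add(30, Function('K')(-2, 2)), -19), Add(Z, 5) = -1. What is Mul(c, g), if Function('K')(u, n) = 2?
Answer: -3648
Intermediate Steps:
Z = -6 (Z = Add(-5, -1) = -6)
g = -608 (g = Mul(Add(30, 2), -19) = Mul(32, -19) = -608)
c = 6 (c = Mul(-1, -6) = 6)
Mul(c, g) = Mul(6, -608) = -3648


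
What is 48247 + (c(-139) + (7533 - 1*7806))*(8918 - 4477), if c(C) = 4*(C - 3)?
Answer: -3686634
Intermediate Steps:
c(C) = -12 + 4*C (c(C) = 4*(-3 + C) = -12 + 4*C)
48247 + (c(-139) + (7533 - 1*7806))*(8918 - 4477) = 48247 + ((-12 + 4*(-139)) + (7533 - 1*7806))*(8918 - 4477) = 48247 + ((-12 - 556) + (7533 - 7806))*4441 = 48247 + (-568 - 273)*4441 = 48247 - 841*4441 = 48247 - 3734881 = -3686634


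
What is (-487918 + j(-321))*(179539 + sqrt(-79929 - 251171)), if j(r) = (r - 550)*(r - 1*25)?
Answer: -33493359528 - 1865520*I*sqrt(3311) ≈ -3.3493e+10 - 1.0734e+8*I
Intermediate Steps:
j(r) = (-550 + r)*(-25 + r) (j(r) = (-550 + r)*(r - 25) = (-550 + r)*(-25 + r))
(-487918 + j(-321))*(179539 + sqrt(-79929 - 251171)) = (-487918 + (13750 + (-321)**2 - 575*(-321)))*(179539 + sqrt(-79929 - 251171)) = (-487918 + (13750 + 103041 + 184575))*(179539 + sqrt(-331100)) = (-487918 + 301366)*(179539 + 10*I*sqrt(3311)) = -186552*(179539 + 10*I*sqrt(3311)) = -33493359528 - 1865520*I*sqrt(3311)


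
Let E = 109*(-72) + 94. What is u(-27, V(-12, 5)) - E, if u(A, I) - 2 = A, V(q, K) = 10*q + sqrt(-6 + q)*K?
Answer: 7729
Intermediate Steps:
V(q, K) = 10*q + K*sqrt(-6 + q)
u(A, I) = 2 + A
E = -7754 (E = -7848 + 94 = -7754)
u(-27, V(-12, 5)) - E = (2 - 27) - 1*(-7754) = -25 + 7754 = 7729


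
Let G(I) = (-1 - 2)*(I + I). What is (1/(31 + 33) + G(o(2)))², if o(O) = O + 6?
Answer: 9431041/4096 ≈ 2302.5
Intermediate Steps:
o(O) = 6 + O
G(I) = -6*I
(1/(31 + 33) + G(o(2)))² = (1/(31 + 33) - 6*(6 + 2))² = (1/64 - 6*8)² = (1/64 - 48)² = (-3071/64)² = 9431041/4096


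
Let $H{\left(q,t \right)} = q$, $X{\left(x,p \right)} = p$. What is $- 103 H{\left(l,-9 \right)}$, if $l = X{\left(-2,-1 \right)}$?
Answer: $103$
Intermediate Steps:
$l = -1$
$- 103 H{\left(l,-9 \right)} = \left(-103\right) \left(-1\right) = 103$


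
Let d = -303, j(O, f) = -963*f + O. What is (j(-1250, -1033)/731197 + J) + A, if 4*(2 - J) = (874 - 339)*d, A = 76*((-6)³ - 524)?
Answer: -45949563743/2924788 ≈ -15710.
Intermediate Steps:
j(O, f) = O - 963*f
A = -56240 (A = 76*(-216 - 524) = 76*(-740) = -56240)
J = 162113/4 (J = 2 - (874 - 339)*(-303)/4 = 2 - 535*(-303)/4 = 2 - ¼*(-162105) = 2 + 162105/4 = 162113/4 ≈ 40528.)
(j(-1250, -1033)/731197 + J) + A = ((-1250 - 963*(-1033))/731197 + 162113/4) - 56240 = ((-1250 + 994779)*(1/731197) + 162113/4) - 56240 = (993529*(1/731197) + 162113/4) - 56240 = (993529/731197 + 162113/4) - 56240 = 118540513377/2924788 - 56240 = -45949563743/2924788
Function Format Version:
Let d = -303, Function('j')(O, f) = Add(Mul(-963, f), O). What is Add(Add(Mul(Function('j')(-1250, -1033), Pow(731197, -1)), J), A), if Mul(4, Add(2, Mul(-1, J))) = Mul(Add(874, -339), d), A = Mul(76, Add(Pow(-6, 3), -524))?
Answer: Rational(-45949563743, 2924788) ≈ -15710.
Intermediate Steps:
Function('j')(O, f) = Add(O, Mul(-963, f))
A = -56240 (A = Mul(76, Add(-216, -524)) = Mul(76, -740) = -56240)
J = Rational(162113, 4) (J = Add(2, Mul(Rational(-1, 4), Mul(Add(874, -339), -303))) = Add(2, Mul(Rational(-1, 4), Mul(535, -303))) = Add(2, Mul(Rational(-1, 4), -162105)) = Add(2, Rational(162105, 4)) = Rational(162113, 4) ≈ 40528.)
Add(Add(Mul(Function('j')(-1250, -1033), Pow(731197, -1)), J), A) = Add(Add(Mul(Add(-1250, Mul(-963, -1033)), Pow(731197, -1)), Rational(162113, 4)), -56240) = Add(Add(Mul(Add(-1250, 994779), Rational(1, 731197)), Rational(162113, 4)), -56240) = Add(Add(Mul(993529, Rational(1, 731197)), Rational(162113, 4)), -56240) = Add(Add(Rational(993529, 731197), Rational(162113, 4)), -56240) = Add(Rational(118540513377, 2924788), -56240) = Rational(-45949563743, 2924788)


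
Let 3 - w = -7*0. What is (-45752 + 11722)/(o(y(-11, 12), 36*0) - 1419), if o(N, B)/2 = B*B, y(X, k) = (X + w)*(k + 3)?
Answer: 34030/1419 ≈ 23.982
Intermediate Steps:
w = 3 (w = 3 - (-7)*0 = 3 - 1*0 = 3 + 0 = 3)
y(X, k) = (3 + X)*(3 + k) (y(X, k) = (X + 3)*(k + 3) = (3 + X)*(3 + k))
o(N, B) = 2*B² (o(N, B) = 2*(B*B) = 2*B²)
(-45752 + 11722)/(o(y(-11, 12), 36*0) - 1419) = (-45752 + 11722)/(2*(36*0)² - 1419) = -34030/(2*0² - 1419) = -34030/(2*0 - 1419) = -34030/(0 - 1419) = -34030/(-1419) = -34030*(-1/1419) = 34030/1419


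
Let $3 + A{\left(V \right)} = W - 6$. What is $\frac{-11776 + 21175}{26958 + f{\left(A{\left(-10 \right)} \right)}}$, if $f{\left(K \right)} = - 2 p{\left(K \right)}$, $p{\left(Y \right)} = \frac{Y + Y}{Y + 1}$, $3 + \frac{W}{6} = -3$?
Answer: $\frac{34463}{98831} \approx 0.34871$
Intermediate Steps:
$W = -36$ ($W = -18 + 6 \left(-3\right) = -18 - 18 = -36$)
$p{\left(Y \right)} = \frac{2 Y}{1 + Y}$
$A{\left(V \right)} = -45$ ($A{\left(V \right)} = -3 - 42 = -45$)
$f{\left(K \right)} = - \frac{4 K}{1 + K}$ ($f{\left(K \right)} = - 2 \frac{2 K}{1 + K} = - \frac{4 K}{1 + K}$)
$\frac{-11776 + 21175}{26958 + f{\left(A{\left(-10 \right)} \right)}} = \frac{-11776 + 21175}{26958 - - \frac{180}{1 - 45}} = \frac{9399}{26958 - - \frac{180}{-44}} = \frac{9399}{26958 - \left(-180\right) \left(- \frac{1}{44}\right)} = \frac{9399}{26958 - \frac{45}{11}} = \frac{9399}{\frac{296493}{11}} = 9399 \cdot \frac{11}{296493} = \frac{34463}{98831}$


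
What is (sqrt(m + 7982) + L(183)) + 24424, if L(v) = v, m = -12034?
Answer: 24607 + 2*I*sqrt(1013) ≈ 24607.0 + 63.655*I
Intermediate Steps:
(sqrt(m + 7982) + L(183)) + 24424 = (sqrt(-12034 + 7982) + 183) + 24424 = (sqrt(-4052) + 183) + 24424 = (2*I*sqrt(1013) + 183) + 24424 = (183 + 2*I*sqrt(1013)) + 24424 = 24607 + 2*I*sqrt(1013)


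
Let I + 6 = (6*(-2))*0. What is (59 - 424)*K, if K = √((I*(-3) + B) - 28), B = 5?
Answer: -365*I*√5 ≈ -816.17*I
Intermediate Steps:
I = -6 (I = -6 + (6*(-2))*0 = -6 - 12*0 = -6 + 0 = -6)
K = I*√5 (K = √((-6*(-3) + 5) - 28) = √((18 + 5) - 28) = √(23 - 28) = √(-5) = I*√5 ≈ 2.2361*I)
(59 - 424)*K = (59 - 424)*(I*√5) = -365*I*√5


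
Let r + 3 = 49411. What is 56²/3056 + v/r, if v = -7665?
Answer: 8219953/9436928 ≈ 0.87104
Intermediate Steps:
r = 49408 (r = -3 + 49411 = 49408)
56²/3056 + v/r = 56²/3056 - 7665/49408 = 3136*(1/3056) - 7665*1/49408 = 196/191 - 7665/49408 = 8219953/9436928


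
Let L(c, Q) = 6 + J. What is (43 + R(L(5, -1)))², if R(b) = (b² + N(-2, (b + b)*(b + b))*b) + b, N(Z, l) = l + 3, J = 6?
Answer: 51079609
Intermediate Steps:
N(Z, l) = 3 + l
L(c, Q) = 12 (L(c, Q) = 6 + 6 = 12)
R(b) = b + b² + b*(3 + 4*b²) (R(b) = (b² + (3 + (b + b)*(b + b))*b) + b = (b² + (3 + (2*b)*(2*b))*b) + b = (b² + (3 + 4*b²)*b) + b = (b² + b*(3 + 4*b²)) + b = b + b² + b*(3 + 4*b²))
(43 + R(L(5, -1)))² = (43 + 12*(4 + 12 + 4*12²))² = (43 + 12*(4 + 12 + 4*144))² = (43 + 12*(4 + 12 + 576))² = (43 + 12*592)² = (43 + 7104)² = 7147² = 51079609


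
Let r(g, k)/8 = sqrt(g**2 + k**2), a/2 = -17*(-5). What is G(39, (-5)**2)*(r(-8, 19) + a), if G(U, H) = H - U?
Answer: -2380 - 560*sqrt(17) ≈ -4688.9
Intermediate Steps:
a = 170 (a = 2*(-17*(-5)) = 2*85 = 170)
r(g, k) = 8*sqrt(g**2 + k**2)
G(39, (-5)**2)*(r(-8, 19) + a) = ((-5)**2 - 1*39)*(8*sqrt((-8)**2 + 19**2) + 170) = (25 - 39)*(8*sqrt(64 + 361) + 170) = -14*(8*sqrt(425) + 170) = -14*(8*(5*sqrt(17)) + 170) = -14*(40*sqrt(17) + 170) = -14*(170 + 40*sqrt(17)) = -2380 - 560*sqrt(17)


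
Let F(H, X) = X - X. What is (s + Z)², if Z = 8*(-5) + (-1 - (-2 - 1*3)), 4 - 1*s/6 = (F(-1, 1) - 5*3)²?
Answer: 1855044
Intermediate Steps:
F(H, X) = 0
s = -1326 (s = 24 - 6*(0 - 5*3)² = 24 - 6*(0 - 15)² = 24 - 6*(-15)² = 24 - 6*225 = 24 - 1350 = -1326)
Z = -36 (Z = -40 + (-1 - (-2 - 3)) = -40 + (-1 - 1*(-5)) = -40 + (-1 + 5) = -40 + 4 = -36)
(s + Z)² = (-1326 - 36)² = (-1362)² = 1855044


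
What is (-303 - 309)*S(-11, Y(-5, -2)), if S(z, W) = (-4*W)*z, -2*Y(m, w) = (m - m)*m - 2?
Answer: -26928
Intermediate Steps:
Y(m, w) = 1 (Y(m, w) = -((m - m)*m - 2)/2 = -(0*m - 2)/2 = -(0 - 2)/2 = -½*(-2) = 1)
S(z, W) = -4*W*z
(-303 - 309)*S(-11, Y(-5, -2)) = (-303 - 309)*(-4*1*(-11)) = -612*44 = -26928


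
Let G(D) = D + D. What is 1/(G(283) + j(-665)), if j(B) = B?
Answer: -1/99 ≈ -0.010101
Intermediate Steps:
G(D) = 2*D
1/(G(283) + j(-665)) = 1/(2*283 - 665) = 1/(566 - 665) = 1/(-99) = -1/99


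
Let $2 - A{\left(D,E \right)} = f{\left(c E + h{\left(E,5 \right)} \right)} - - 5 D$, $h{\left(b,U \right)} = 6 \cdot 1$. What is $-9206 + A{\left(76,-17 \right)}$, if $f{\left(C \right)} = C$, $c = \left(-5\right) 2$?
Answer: $-9760$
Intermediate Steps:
$h{\left(b,U \right)} = 6$
$c = -10$
$A{\left(D,E \right)} = -4 - 5 D + 10 E$ ($A{\left(D,E \right)} = 2 - \left(\left(- 10 E + 6\right) - - 5 D\right) = 2 - \left(\left(6 - 10 E\right) + 5 D\right) = 2 - \left(6 - 10 E + 5 D\right) = -4 - 5 D + 10 E$)
$-9206 + A{\left(76,-17 \right)} = -9206 - 554 = -9760$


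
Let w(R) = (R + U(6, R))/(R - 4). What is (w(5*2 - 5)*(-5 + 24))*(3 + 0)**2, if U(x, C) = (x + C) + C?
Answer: 3591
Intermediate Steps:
U(x, C) = x + 2*C (U(x, C) = (C + x) + C = x + 2*C)
w(R) = (6 + 3*R)/(-4 + R) (w(R) = (R + (6 + 2*R))/(R - 4) = (6 + 3*R)/(-4 + R))
(w(5*2 - 5)*(-5 + 24))*(3 + 0)**2 = ((3*(2 + (5*2 - 5))/(-4 + (5*2 - 5)))*(-5 + 24))*(3 + 0)**2 = ((3*(2 + (10 - 5))/(-4 + (10 - 5)))*19)*3**2 = ((3*(2 + 5)/(-4 + 5))*19)*9 = ((3*7/1)*19)*9 = ((3*1*7)*19)*9 = (21*19)*9 = 399*9 = 3591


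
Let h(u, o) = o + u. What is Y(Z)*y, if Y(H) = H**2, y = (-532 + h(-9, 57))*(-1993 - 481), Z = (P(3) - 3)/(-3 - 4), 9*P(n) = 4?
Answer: 633433064/3969 ≈ 1.5960e+5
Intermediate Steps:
P(n) = 4/9 (P(n) = (1/9)*4 = 4/9)
Z = 23/63 (Z = (4/9 - 3)/(-3 - 4) = -23/9/(-7) = -23/9*(-1/7) = 23/63 ≈ 0.36508)
y = 1197416 (y = (-532 + (57 - 9))*(-1993 - 481) = (-532 + 48)*(-2474) = -484*(-2474) = 1197416)
Y(Z)*y = (23/63)**2*1197416 = (529/3969)*1197416 = 633433064/3969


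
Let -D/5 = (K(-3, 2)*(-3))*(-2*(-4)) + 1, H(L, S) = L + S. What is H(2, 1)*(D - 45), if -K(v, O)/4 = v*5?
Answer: 21450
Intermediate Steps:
K(v, O) = -20*v (K(v, O) = -4*v*5 = -20*v)
D = 7195 (D = -5*((-20*(-3)*(-3))*(-2*(-4)) + 1) = -5*((60*(-3))*8 + 1) = -5*(-180*8 + 1) = -5*(-1440 + 1) = -5*(-1439) = 7195)
H(2, 1)*(D - 45) = (2 + 1)*(7195 - 45) = 3*7150 = 21450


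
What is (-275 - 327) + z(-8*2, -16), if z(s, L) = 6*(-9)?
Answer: -656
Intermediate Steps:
z(s, L) = -54
(-275 - 327) + z(-8*2, -16) = (-275 - 327) - 54 = -602 - 54 = -656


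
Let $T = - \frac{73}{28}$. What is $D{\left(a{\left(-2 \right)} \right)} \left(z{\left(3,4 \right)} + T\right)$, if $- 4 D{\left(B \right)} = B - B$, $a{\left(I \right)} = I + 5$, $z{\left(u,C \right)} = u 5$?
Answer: $0$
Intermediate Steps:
$z{\left(u,C \right)} = 5 u$
$a{\left(I \right)} = 5 + I$
$T = - \frac{73}{28}$ ($T = \left(-73\right) \frac{1}{28} = - \frac{73}{28} \approx -2.6071$)
$D{\left(B \right)} = 0$ ($D{\left(B \right)} = - \frac{B - B}{4} = \left(- \frac{1}{4}\right) 0 = 0$)
$D{\left(a{\left(-2 \right)} \right)} \left(z{\left(3,4 \right)} + T\right) = 0 \left(5 \cdot 3 - \frac{73}{28}\right) = 0 \left(15 - \frac{73}{28}\right) = 0 \cdot \frac{347}{28} = 0$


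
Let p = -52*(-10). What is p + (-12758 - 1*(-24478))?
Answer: 12240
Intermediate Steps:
p = 520
p + (-12758 - 1*(-24478)) = 520 + (-12758 - 1*(-24478)) = 520 + (-12758 + 24478) = 520 + 11720 = 12240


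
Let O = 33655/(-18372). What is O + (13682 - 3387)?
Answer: 189106085/18372 ≈ 10293.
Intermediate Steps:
O = -33655/18372 (O = 33655*(-1/18372) = -33655/18372 ≈ -1.8319)
O + (13682 - 3387) = -33655/18372 + (13682 - 3387) = -33655/18372 + 10295 = 189106085/18372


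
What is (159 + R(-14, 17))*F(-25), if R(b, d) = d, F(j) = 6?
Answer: 1056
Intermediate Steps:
(159 + R(-14, 17))*F(-25) = (159 + 17)*6 = 176*6 = 1056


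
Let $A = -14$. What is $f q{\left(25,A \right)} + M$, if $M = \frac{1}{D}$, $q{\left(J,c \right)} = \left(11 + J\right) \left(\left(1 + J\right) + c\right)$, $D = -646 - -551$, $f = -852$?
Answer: $- \frac{34966081}{95} \approx -3.6806 \cdot 10^{5}$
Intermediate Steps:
$D = -95$ ($D = -646 + 551 = -95$)
$q{\left(J,c \right)} = \left(11 + J\right) \left(1 + J + c\right)$
$M = - \frac{1}{95}$ ($M = \frac{1}{-95} = - \frac{1}{95} \approx -0.010526$)
$f q{\left(25,A \right)} + M = - 852 \left(11 + 25^{2} + 11 \left(-14\right) + 12 \cdot 25 + 25 \left(-14\right)\right) - \frac{1}{95} = - 852 \left(11 + 625 - 154 + 300 - 350\right) - \frac{1}{95} = \left(-852\right) 432 - \frac{1}{95} = -368064 - \frac{1}{95} = - \frac{34966081}{95}$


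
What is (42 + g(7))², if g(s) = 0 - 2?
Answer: 1600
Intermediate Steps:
g(s) = -2
(42 + g(7))² = (42 - 2)² = 40² = 1600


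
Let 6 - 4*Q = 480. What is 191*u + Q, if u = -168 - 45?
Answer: -81603/2 ≈ -40802.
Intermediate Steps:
Q = -237/2 (Q = 3/2 - 1/4*480 = 3/2 - 120 = -237/2 ≈ -118.50)
u = -213
191*u + Q = 191*(-213) - 237/2 = -40683 - 237/2 = -81603/2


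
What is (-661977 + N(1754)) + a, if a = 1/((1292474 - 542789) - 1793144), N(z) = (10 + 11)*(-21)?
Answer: -691206023863/1043459 ≈ -6.6242e+5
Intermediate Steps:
N(z) = -441 (N(z) = 21*(-21) = -441)
a = -1/1043459 (a = 1/(749685 - 1793144) = 1/(-1043459) = -1/1043459 ≈ -9.5835e-7)
(-661977 + N(1754)) + a = (-661977 - 441) - 1/1043459 = -662418 - 1/1043459 = -691206023863/1043459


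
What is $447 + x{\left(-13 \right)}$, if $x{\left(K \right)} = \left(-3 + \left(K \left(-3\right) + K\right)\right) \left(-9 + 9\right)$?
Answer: $447$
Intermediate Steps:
$x{\left(K \right)} = 0$ ($x{\left(K \right)} = \left(-3 + \left(- 3 K + K\right)\right) 0 = \left(-3 - 2 K\right) 0 = 0$)
$447 + x{\left(-13 \right)} = 447 + 0 = 447$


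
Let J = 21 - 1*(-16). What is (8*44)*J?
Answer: 13024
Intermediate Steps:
J = 37 (J = 21 + 16 = 37)
(8*44)*J = (8*44)*37 = 352*37 = 13024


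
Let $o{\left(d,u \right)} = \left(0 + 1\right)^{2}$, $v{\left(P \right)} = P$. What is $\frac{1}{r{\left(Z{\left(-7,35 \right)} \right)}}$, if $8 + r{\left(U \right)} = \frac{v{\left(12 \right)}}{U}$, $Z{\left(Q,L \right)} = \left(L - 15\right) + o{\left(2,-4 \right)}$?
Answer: $- \frac{7}{52} \approx -0.13462$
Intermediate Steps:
$o{\left(d,u \right)} = 1$ ($o{\left(d,u \right)} = 1^{2} = 1$)
$Z{\left(Q,L \right)} = -14 + L$ ($Z{\left(Q,L \right)} = \left(L - 15\right) + 1 = \left(-15 + L\right) + 1 = -14 + L$)
$r{\left(U \right)} = -8 + \frac{12}{U}$
$\frac{1}{r{\left(Z{\left(-7,35 \right)} \right)}} = \frac{1}{-8 + \frac{12}{-14 + 35}} = \frac{1}{-8 + \frac{12}{21}} = \frac{1}{-8 + 12 \cdot \frac{1}{21}} = \frac{1}{-8 + \frac{4}{7}} = \frac{1}{- \frac{52}{7}} = - \frac{7}{52}$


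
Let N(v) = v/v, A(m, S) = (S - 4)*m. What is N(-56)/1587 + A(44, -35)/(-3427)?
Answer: 118553/236463 ≈ 0.50136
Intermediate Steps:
A(m, S) = m*(-4 + S) (A(m, S) = (-4 + S)*m = m*(-4 + S))
N(v) = 1
N(-56)/1587 + A(44, -35)/(-3427) = 1/1587 + (44*(-4 - 35))/(-3427) = 1*(1/1587) + (44*(-39))*(-1/3427) = 1/1587 - 1716*(-1/3427) = 1/1587 + 1716/3427 = 118553/236463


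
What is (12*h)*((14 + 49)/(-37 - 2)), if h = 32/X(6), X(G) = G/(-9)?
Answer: 12096/13 ≈ 930.46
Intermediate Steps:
X(G) = -G/9 (X(G) = G*(-⅑) = -G/9)
h = -48 (h = 32/((-⅑*6)) = 32/(-⅔) = 32*(-3/2) = -48)
(12*h)*((14 + 49)/(-37 - 2)) = (12*(-48))*((14 + 49)/(-37 - 2)) = -36288/(-39) = -36288*(-1)/39 = -576*(-21/13) = 12096/13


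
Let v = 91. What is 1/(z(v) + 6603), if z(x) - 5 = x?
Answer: 1/6699 ≈ 0.00014928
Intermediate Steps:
z(x) = 5 + x
1/(z(v) + 6603) = 1/((5 + 91) + 6603) = 1/(96 + 6603) = 1/6699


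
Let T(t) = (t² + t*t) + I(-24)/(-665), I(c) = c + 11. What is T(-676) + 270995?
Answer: 787989768/665 ≈ 1.1849e+6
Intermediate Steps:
I(c) = 11 + c
T(t) = 13/665 + 2*t² (T(t) = (t² + t*t) + (11 - 24)/(-665) = (t² + t²) - 13*(-1/665) = 2*t² + 13/665 = 13/665 + 2*t²)
T(-676) + 270995 = (13/665 + 2*(-676)²) + 270995 = (13/665 + 2*456976) + 270995 = (13/665 + 913952) + 270995 = 607778093/665 + 270995 = 787989768/665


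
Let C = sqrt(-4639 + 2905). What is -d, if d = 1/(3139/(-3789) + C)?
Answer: 11893671/24904060735 + 244060857*I*sqrt(6)/24904060735 ≈ 0.00047758 + 0.024005*I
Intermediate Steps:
C = 17*I*sqrt(6) (C = sqrt(-1734) = 17*I*sqrt(6) ≈ 41.641*I)
d = 1/(-3139/3789 + 17*I*sqrt(6)) (d = 1/(3139/(-3789) + 17*I*sqrt(6)) = 1/(3139*(-1/3789) + 17*I*sqrt(6)) = 1/(-3139/3789 + 17*I*sqrt(6)) ≈ -0.0004776 - 0.024005*I)
-d = -(-11893671/24904060735 - 244060857*I*sqrt(6)/24904060735) = 11893671/24904060735 + 244060857*I*sqrt(6)/24904060735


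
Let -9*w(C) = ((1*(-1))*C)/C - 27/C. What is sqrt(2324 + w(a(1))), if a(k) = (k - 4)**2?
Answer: 2*sqrt(5230)/3 ≈ 48.213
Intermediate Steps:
a(k) = (-4 + k)**2
w(C) = 1/9 + 3/C (w(C) = -(((1*(-1))*C)/C - 27/C)/9 = -((-C)/C - 27/C)/9 = -(-1 - 27/C)/9 = 1/9 + 3/C)
sqrt(2324 + w(a(1))) = sqrt(2324 + (27 + (-4 + 1)**2)/(9*((-4 + 1)**2))) = sqrt(2324 + (27 + (-3)**2)/(9*((-3)**2))) = sqrt(2324 + (1/9)*(27 + 9)/9) = sqrt(2324 + (1/9)*(1/9)*36) = sqrt(2324 + 4/9) = sqrt(20920/9) = 2*sqrt(5230)/3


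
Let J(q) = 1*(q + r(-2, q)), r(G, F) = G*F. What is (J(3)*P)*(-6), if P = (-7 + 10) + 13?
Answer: 288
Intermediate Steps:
P = 16 (P = 3 + 13 = 16)
r(G, F) = F*G
J(q) = -q (J(q) = 1*(q + q*(-2)) = 1*(q - 2*q) = 1*(-q) = -q)
(J(3)*P)*(-6) = (-1*3*16)*(-6) = -3*16*(-6) = -48*(-6) = 288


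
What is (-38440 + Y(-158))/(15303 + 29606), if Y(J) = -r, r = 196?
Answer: -38636/44909 ≈ -0.86032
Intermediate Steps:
Y(J) = -196 (Y(J) = -1*196 = -196)
(-38440 + Y(-158))/(15303 + 29606) = (-38440 - 196)/(15303 + 29606) = -38636/44909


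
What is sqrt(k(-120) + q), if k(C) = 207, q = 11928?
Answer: sqrt(12135) ≈ 110.16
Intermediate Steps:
sqrt(k(-120) + q) = sqrt(207 + 11928) = sqrt(12135)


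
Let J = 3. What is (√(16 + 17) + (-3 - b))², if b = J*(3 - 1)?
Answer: (9 - √33)² ≈ 10.598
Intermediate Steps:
b = 6 (b = 3*(3 - 1) = 3*2 = 6)
(√(16 + 17) + (-3 - b))² = (√(16 + 17) + (-3 - 1*6))² = (√33 + (-3 - 6))² = (√33 - 9)² = (-9 + √33)²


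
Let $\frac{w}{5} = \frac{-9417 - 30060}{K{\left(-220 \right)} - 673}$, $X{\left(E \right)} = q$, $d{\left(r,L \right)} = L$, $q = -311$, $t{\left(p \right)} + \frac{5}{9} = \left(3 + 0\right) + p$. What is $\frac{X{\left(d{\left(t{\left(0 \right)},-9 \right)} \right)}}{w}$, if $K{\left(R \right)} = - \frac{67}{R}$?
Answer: $- \frac{15341941}{14474900} \approx -1.0599$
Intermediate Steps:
$t{\left(p \right)} = \frac{22}{9} + p$ ($t{\left(p \right)} = - \frac{5}{9} + \left(\left(3 + 0\right) + p\right) = - \frac{5}{9} + \left(3 + p\right) = \frac{22}{9} + p$)
$X{\left(E \right)} = -311$
$w = \frac{14474900}{49331}$ ($w = 5 \frac{-9417 - 30060}{- \frac{67}{-220} - 673} = 5 \left(- \frac{39477}{\left(-67\right) \left(- \frac{1}{220}\right) - 673}\right) = 5 \left(- \frac{39477}{\frac{67}{220} - 673}\right) = 5 \left(- \frac{39477}{- \frac{147993}{220}}\right) = 5 \left(\left(-39477\right) \left(- \frac{220}{147993}\right)\right) = 5 \cdot \frac{2894980}{49331} = \frac{14474900}{49331} \approx 293.42$)
$\frac{X{\left(d{\left(t{\left(0 \right)},-9 \right)} \right)}}{w} = - \frac{311}{\frac{14474900}{49331}} = \left(-311\right) \frac{49331}{14474900} = - \frac{15341941}{14474900}$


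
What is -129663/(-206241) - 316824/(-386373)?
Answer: 12826708987/8853994877 ≈ 1.4487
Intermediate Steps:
-129663/(-206241) - 316824/(-386373) = -129663*(-1/206241) - 316824*(-1/386373) = 43221/68747 + 105608/128791 = 12826708987/8853994877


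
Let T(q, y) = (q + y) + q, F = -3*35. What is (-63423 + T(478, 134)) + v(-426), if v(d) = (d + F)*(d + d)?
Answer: 390079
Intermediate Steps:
F = -105
T(q, y) = y + 2*q
v(d) = 2*d*(-105 + d) (v(d) = (d - 105)*(d + d) = (-105 + d)*(2*d) = 2*d*(-105 + d))
(-63423 + T(478, 134)) + v(-426) = (-63423 + (134 + 2*478)) + 2*(-426)*(-105 - 426) = (-63423 + (134 + 956)) + 2*(-426)*(-531) = (-63423 + 1090) + 452412 = -62333 + 452412 = 390079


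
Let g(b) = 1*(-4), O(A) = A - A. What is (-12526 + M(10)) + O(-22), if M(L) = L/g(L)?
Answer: -25057/2 ≈ -12529.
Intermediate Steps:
O(A) = 0
g(b) = -4
M(L) = -L/4 (M(L) = L/(-4) = L*(-1/4) = -L/4)
(-12526 + M(10)) + O(-22) = (-12526 - 1/4*10) + 0 = (-12526 - 5/2) + 0 = -25057/2 + 0 = -25057/2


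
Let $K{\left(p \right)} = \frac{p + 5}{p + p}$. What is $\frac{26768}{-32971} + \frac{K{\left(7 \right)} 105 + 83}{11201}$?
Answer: $- \frac{294124385}{369308171} \approx -0.79642$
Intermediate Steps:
$K{\left(p \right)} = \frac{5 + p}{2 p}$
$\frac{26768}{-32971} + \frac{K{\left(7 \right)} 105 + 83}{11201} = \frac{26768}{-32971} + \frac{\frac{5 + 7}{2 \cdot 7} \cdot 105 + 83}{11201} = 26768 \left(- \frac{1}{32971}\right) + \left(\frac{1}{2} \cdot \frac{1}{7} \cdot 12 \cdot 105 + 83\right) \frac{1}{11201} = - \frac{26768}{32971} + \left(\frac{6}{7} \cdot 105 + 83\right) \frac{1}{11201} = - \frac{26768}{32971} + \left(90 + 83\right) \frac{1}{11201} = - \frac{26768}{32971} + 173 \cdot \frac{1}{11201} = - \frac{26768}{32971} + \frac{173}{11201} = - \frac{294124385}{369308171}$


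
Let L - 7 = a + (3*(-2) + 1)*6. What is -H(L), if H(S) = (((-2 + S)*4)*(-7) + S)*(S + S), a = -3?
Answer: 39416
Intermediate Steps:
L = -26 (L = 7 + (-3 + (3*(-2) + 1)*6) = 7 + (-3 + (-6 + 1)*6) = 7 + (-3 - 5*6) = 7 + (-3 - 30) = 7 - 33 = -26)
H(S) = 2*S*(56 - 27*S) (H(S) = ((-8 + 4*S)*(-7) + S)*(2*S) = ((56 - 28*S) + S)*(2*S) = (56 - 27*S)*(2*S) = 2*S*(56 - 27*S))
-H(L) = -2*(-26)*(56 - 27*(-26)) = -2*(-26)*(56 + 702) = -2*(-26)*758 = -1*(-39416) = 39416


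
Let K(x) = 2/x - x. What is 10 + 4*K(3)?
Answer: ⅔ ≈ 0.66667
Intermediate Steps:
K(x) = -x + 2/x
10 + 4*K(3) = 10 + 4*(-1*3 + 2/3) = 10 + 4*(-3 + 2*(⅓)) = 10 + 4*(-3 + ⅔) = 10 + 4*(-7/3) = 10 - 28/3 = ⅔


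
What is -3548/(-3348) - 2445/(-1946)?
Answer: 3772567/1628802 ≈ 2.3162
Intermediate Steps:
-3548/(-3348) - 2445/(-1946) = -3548*(-1/3348) - 2445*(-1/1946) = 887/837 + 2445/1946 = 3772567/1628802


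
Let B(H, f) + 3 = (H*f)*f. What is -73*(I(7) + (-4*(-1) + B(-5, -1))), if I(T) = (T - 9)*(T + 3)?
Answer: 1752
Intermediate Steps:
B(H, f) = -3 + H*f**2 (B(H, f) = -3 + (H*f)*f = -3 + H*f**2)
I(T) = (-9 + T)*(3 + T)
-73*(I(7) + (-4*(-1) + B(-5, -1))) = -73*((-27 + 7**2 - 6*7) + (-4*(-1) + (-3 - 5*(-1)**2))) = -73*((-27 + 49 - 42) + (4 + (-3 - 5*1))) = -73*(-20 + (4 + (-3 - 5))) = -73*(-20 + (4 - 8)) = -73*(-20 - 4) = -73*(-24) = 1752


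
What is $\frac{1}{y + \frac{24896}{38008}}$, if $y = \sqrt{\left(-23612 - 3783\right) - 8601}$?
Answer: $\frac{3696278}{203127858135} - \frac{22572001 i \sqrt{8999}}{406255716270} \approx 1.8197 \cdot 10^{-5} - 0.0052707 i$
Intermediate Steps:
$y = 2 i \sqrt{8999}$ ($y = \sqrt{\left(-23612 - 3783\right) - 8601} = \sqrt{-27395 - 8601} = \sqrt{-35996} = 2 i \sqrt{8999} \approx 189.73 i$)
$\frac{1}{y + \frac{24896}{38008}} = \frac{1}{2 i \sqrt{8999} + \frac{24896}{38008}} = \frac{1}{2 i \sqrt{8999} + 24896 \cdot \frac{1}{38008}} = \frac{1}{2 i \sqrt{8999} + \frac{3112}{4751}} = \frac{1}{\frac{3112}{4751} + 2 i \sqrt{8999}}$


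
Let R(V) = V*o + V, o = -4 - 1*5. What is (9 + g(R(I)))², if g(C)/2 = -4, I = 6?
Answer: 1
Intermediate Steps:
o = -9 (o = -4 - 5 = -9)
R(V) = -8*V (R(V) = V*(-9) + V = -9*V + V = -8*V)
g(C) = -8 (g(C) = 2*(-4) = -8)
(9 + g(R(I)))² = (9 - 8)² = 1² = 1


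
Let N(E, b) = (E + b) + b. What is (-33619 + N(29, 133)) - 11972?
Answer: -45296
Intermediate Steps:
N(E, b) = E + 2*b
(-33619 + N(29, 133)) - 11972 = (-33619 + (29 + 2*133)) - 11972 = (-33619 + (29 + 266)) - 11972 = (-33619 + 295) - 11972 = -33324 - 11972 = -45296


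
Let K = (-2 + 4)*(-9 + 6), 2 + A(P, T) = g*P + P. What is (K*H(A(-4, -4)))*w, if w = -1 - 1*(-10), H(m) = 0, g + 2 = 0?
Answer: 0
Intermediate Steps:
g = -2 (g = -2 + 0 = -2)
A(P, T) = -2 - P (A(P, T) = -2 + (-2*P + P) = -2 - P)
K = -6 (K = 2*(-3) = -6)
w = 9 (w = -1 + 10 = 9)
(K*H(A(-4, -4)))*w = -6*0*9 = 0*9 = 0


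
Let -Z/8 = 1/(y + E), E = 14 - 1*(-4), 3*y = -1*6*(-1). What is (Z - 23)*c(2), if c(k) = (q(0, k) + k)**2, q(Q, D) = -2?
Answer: 0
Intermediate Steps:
c(k) = (-2 + k)**2
y = 2 (y = (-1*6*(-1))/3 = (-6*(-1))/3 = (1/3)*6 = 2)
E = 18 (E = 14 + 4 = 18)
Z = -2/5 (Z = -8/(2 + 18) = -8/20 = -8*1/20 = -2/5 ≈ -0.40000)
(Z - 23)*c(2) = (-2/5 - 23)*(-2 + 2)**2 = -117/5*0**2 = -117/5*0 = 0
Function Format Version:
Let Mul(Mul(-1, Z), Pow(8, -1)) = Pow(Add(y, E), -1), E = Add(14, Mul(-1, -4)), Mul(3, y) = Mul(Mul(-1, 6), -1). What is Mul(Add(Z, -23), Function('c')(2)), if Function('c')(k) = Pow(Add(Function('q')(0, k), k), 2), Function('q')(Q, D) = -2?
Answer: 0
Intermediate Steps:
Function('c')(k) = Pow(Add(-2, k), 2)
y = 2 (y = Mul(Rational(1, 3), Mul(Mul(-1, 6), -1)) = Mul(Rational(1, 3), Mul(-6, -1)) = Mul(Rational(1, 3), 6) = 2)
E = 18 (E = Add(14, 4) = 18)
Z = Rational(-2, 5) (Z = Mul(-8, Pow(Add(2, 18), -1)) = Mul(-8, Pow(20, -1)) = Mul(-8, Rational(1, 20)) = Rational(-2, 5) ≈ -0.40000)
Mul(Add(Z, -23), Function('c')(2)) = Mul(Add(Rational(-2, 5), -23), Pow(Add(-2, 2), 2)) = Mul(Rational(-117, 5), Pow(0, 2)) = Mul(Rational(-117, 5), 0) = 0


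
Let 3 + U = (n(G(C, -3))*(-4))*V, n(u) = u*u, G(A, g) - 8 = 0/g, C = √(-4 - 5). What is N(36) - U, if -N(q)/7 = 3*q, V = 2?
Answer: -241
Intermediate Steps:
C = 3*I (C = √(-9) = 3*I ≈ 3.0*I)
G(A, g) = 8 (G(A, g) = 8 + 0/g = 8 + 0 = 8)
n(u) = u²
N(q) = -21*q
U = -515 (U = -3 + (8²*(-4))*2 = -3 + (64*(-4))*2 = -3 - 256*2 = -3 - 512 = -515)
N(36) - U = -21*36 - 1*(-515) = -756 + 515 = -241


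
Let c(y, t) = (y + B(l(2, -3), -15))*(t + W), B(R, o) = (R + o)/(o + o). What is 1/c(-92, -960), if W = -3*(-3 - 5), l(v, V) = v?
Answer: 5/428532 ≈ 1.1668e-5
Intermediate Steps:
B(R, o) = (R + o)/(2*o) (B(R, o) = (R + o)/((2*o)) = (R + o)*(1/(2*o)) = (R + o)/(2*o))
W = 24 (W = -3*(-8) = 24)
c(y, t) = (24 + t)*(13/30 + y) (c(y, t) = (y + (½)*(2 - 15)/(-15))*(t + 24) = (y + (½)*(-1/15)*(-13))*(24 + t) = (y + 13/30)*(24 + t) = (13/30 + y)*(24 + t) = (24 + t)*(13/30 + y))
1/c(-92, -960) = 1/(52/5 + 24*(-92) + (13/30)*(-960) - 960*(-92)) = 1/(52/5 - 2208 - 416 + 88320) = 1/(428532/5) = 5/428532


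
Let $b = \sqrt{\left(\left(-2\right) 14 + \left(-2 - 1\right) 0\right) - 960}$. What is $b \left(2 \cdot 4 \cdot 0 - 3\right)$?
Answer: $- 6 i \sqrt{247} \approx - 94.297 i$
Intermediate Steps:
$b = 2 i \sqrt{247}$ ($b = \sqrt{\left(-28 - 0\right) - 960} = \sqrt{\left(-28 + 0\right) - 960} = \sqrt{-28 - 960} = \sqrt{-988} = 2 i \sqrt{247} \approx 31.432 i$)
$b \left(2 \cdot 4 \cdot 0 - 3\right) = 2 i \sqrt{247} \left(2 \cdot 4 \cdot 0 - 3\right) = 2 i \sqrt{247} \left(8 \cdot 0 - 3\right) = 2 i \sqrt{247} \left(0 - 3\right) = 2 i \sqrt{247} \left(-3\right) = - 6 i \sqrt{247}$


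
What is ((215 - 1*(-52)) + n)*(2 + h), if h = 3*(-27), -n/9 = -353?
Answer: -272076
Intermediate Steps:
n = 3177 (n = -9*(-353) = 3177)
h = -81
((215 - 1*(-52)) + n)*(2 + h) = ((215 - 1*(-52)) + 3177)*(2 - 81) = ((215 + 52) + 3177)*(-79) = (267 + 3177)*(-79) = 3444*(-79) = -272076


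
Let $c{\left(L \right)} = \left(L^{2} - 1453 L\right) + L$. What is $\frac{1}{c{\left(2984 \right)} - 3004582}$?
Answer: $\frac{1}{1566906} \approx 6.382 \cdot 10^{-7}$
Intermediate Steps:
$c{\left(L \right)} = L^{2} - 1452 L$
$\frac{1}{c{\left(2984 \right)} - 3004582} = \frac{1}{2984 \left(-1452 + 2984\right) - 3004582} = \frac{1}{2984 \cdot 1532 - 3004582} = \frac{1}{4571488 - 3004582} = \frac{1}{1566906}$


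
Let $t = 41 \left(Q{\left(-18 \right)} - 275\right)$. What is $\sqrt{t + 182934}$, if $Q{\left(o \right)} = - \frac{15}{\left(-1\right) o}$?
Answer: $\frac{\sqrt{6178494}}{6} \approx 414.28$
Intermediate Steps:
$Q{\left(o \right)} = \frac{15}{o}$ ($Q{\left(o \right)} = - 15 \left(- \frac{1}{o}\right) = \frac{15}{o}$)
$t = - \frac{67855}{6}$ ($t = 41 \left(\frac{15}{-18} - 275\right) = 41 \left(15 \left(- \frac{1}{18}\right) - 275\right) = 41 \left(- \frac{5}{6} - 275\right) = 41 \left(- \frac{1655}{6}\right) = - \frac{67855}{6} \approx -11309.0$)
$\sqrt{t + 182934} = \sqrt{- \frac{67855}{6} + 182934} = \sqrt{\frac{1029749}{6}} = \frac{\sqrt{6178494}}{6}$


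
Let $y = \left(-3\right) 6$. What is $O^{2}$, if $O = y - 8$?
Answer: $676$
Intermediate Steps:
$y = -18$
$O = -26$ ($O = -18 - 8 = -26$)
$O^{2} = \left(-26\right)^{2} = 676$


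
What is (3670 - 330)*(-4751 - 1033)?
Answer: -19318560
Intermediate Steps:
(3670 - 330)*(-4751 - 1033) = 3340*(-5784) = -19318560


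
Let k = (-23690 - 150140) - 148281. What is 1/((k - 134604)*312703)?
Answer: -1/142816150645 ≈ -7.0020e-12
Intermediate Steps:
k = -322111 (k = -173830 - 148281 = -322111)
1/((k - 134604)*312703) = 1/(-322111 - 134604*312703) = (1/312703)/(-456715) = -1/456715*1/312703 = -1/142816150645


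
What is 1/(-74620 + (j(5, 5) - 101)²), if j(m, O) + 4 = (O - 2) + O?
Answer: -1/65211 ≈ -1.5335e-5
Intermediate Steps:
j(m, O) = -6 + 2*O (j(m, O) = -4 + ((O - 2) + O) = -4 + ((-2 + O) + O) = -4 + (-2 + 2*O) = -6 + 2*O)
1/(-74620 + (j(5, 5) - 101)²) = 1/(-74620 + ((-6 + 2*5) - 101)²) = 1/(-74620 + ((-6 + 10) - 101)²) = 1/(-74620 + (4 - 101)²) = 1/(-74620 + (-97)²) = 1/(-74620 + 9409) = 1/(-65211) = -1/65211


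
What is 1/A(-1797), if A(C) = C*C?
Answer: 1/3229209 ≈ 3.0967e-7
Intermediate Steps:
A(C) = C²
1/A(-1797) = 1/((-1797)²) = 1/3229209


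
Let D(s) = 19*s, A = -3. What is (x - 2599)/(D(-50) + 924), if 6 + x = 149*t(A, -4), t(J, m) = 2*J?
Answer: 3499/26 ≈ 134.58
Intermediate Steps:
x = -900 (x = -6 + 149*(2*(-3)) = -6 + 149*(-6) = -6 - 894 = -900)
(x - 2599)/(D(-50) + 924) = (-900 - 2599)/(19*(-50) + 924) = -3499/(-950 + 924) = -3499/(-26) = -3499*(-1/26) = 3499/26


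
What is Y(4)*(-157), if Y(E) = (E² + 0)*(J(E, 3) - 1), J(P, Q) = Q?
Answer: -5024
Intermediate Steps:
Y(E) = 2*E² (Y(E) = (E² + 0)*(3 - 1) = E²*2 = 2*E²)
Y(4)*(-157) = (2*4²)*(-157) = (2*16)*(-157) = 32*(-157) = -5024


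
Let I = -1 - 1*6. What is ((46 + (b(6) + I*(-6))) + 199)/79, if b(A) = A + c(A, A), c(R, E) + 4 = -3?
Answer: 286/79 ≈ 3.6203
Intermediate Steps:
c(R, E) = -7 (c(R, E) = -4 - 3 = -7)
b(A) = -7 + A (b(A) = A - 7 = -7 + A)
I = -7 (I = -1 - 6 = -7)
((46 + (b(6) + I*(-6))) + 199)/79 = ((46 + ((-7 + 6) - 7*(-6))) + 199)/79 = ((46 + (-1 + 42)) + 199)*(1/79) = ((46 + 41) + 199)*(1/79) = (87 + 199)*(1/79) = 286*(1/79) = 286/79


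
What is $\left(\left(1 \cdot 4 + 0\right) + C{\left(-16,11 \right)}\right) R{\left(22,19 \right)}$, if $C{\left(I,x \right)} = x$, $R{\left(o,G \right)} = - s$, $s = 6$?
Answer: $-90$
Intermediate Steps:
$R{\left(o,G \right)} = -6$ ($R{\left(o,G \right)} = \left(-1\right) 6 = -6$)
$\left(\left(1 \cdot 4 + 0\right) + C{\left(-16,11 \right)}\right) R{\left(22,19 \right)} = \left(\left(1 \cdot 4 + 0\right) + 11\right) \left(-6\right) = \left(\left(4 + 0\right) + 11\right) \left(-6\right) = \left(4 + 11\right) \left(-6\right) = 15 \left(-6\right) = -90$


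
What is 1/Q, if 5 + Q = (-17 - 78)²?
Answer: 1/9020 ≈ 0.00011086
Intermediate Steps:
Q = 9020 (Q = -5 + (-17 - 78)² = -5 + (-95)² = -5 + 9025 = 9020)
1/Q = 1/9020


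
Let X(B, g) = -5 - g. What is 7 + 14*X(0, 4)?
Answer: -119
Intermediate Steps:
7 + 14*X(0, 4) = 7 + 14*(-5 - 1*4) = 7 + 14*(-5 - 4) = 7 + 14*(-9) = 7 - 126 = -119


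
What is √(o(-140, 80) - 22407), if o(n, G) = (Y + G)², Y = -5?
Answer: I*√16782 ≈ 129.55*I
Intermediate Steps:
o(n, G) = (-5 + G)²
√(o(-140, 80) - 22407) = √((-5 + 80)² - 22407) = √(75² - 22407) = √(5625 - 22407) = √(-16782) = I*√16782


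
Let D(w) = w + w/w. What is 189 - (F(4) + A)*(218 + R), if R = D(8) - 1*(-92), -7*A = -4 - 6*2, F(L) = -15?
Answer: 29714/7 ≈ 4244.9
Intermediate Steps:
A = 16/7 (A = -(-4 - 6*2)/7 = -(-4 - 12)/7 = -1/7*(-16) = 16/7 ≈ 2.2857)
D(w) = 1 + w (D(w) = w + 1 = 1 + w)
R = 101 (R = (1 + 8) - 1*(-92) = 9 + 92 = 101)
189 - (F(4) + A)*(218 + R) = 189 - (-15 + 16/7)*(218 + 101) = 189 - (-89)*319/7 = 189 - 1*(-28391/7) = 189 + 28391/7 = 29714/7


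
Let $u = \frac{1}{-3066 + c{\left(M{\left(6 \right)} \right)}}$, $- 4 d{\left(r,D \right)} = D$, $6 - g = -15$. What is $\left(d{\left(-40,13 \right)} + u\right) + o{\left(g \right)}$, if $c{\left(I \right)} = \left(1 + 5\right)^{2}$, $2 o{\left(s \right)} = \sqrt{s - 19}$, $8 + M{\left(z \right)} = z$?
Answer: $- \frac{19697}{6060} + \frac{\sqrt{2}}{2} \approx -2.5432$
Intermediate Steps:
$M{\left(z \right)} = -8 + z$
$g = 21$ ($g = 6 - -15 = 6 + 15 = 21$)
$o{\left(s \right)} = \frac{\sqrt{-19 + s}}{2}$ ($o{\left(s \right)} = \frac{\sqrt{s - 19}}{2} = \frac{\sqrt{-19 + s}}{2}$)
$c{\left(I \right)} = 36$ ($c{\left(I \right)} = 6^{2} = 36$)
$d{\left(r,D \right)} = - \frac{D}{4}$
$u = - \frac{1}{3030}$ ($u = \frac{1}{-3066 + 36} = \frac{1}{-3030} = - \frac{1}{3030} \approx -0.00033003$)
$\left(d{\left(-40,13 \right)} + u\right) + o{\left(g \right)} = \left(\left(- \frac{1}{4}\right) 13 - \frac{1}{3030}\right) + \frac{\sqrt{-19 + 21}}{2} = \left(- \frac{13}{4} - \frac{1}{3030}\right) + \frac{\sqrt{2}}{2} = - \frac{19697}{6060} + \frac{\sqrt{2}}{2}$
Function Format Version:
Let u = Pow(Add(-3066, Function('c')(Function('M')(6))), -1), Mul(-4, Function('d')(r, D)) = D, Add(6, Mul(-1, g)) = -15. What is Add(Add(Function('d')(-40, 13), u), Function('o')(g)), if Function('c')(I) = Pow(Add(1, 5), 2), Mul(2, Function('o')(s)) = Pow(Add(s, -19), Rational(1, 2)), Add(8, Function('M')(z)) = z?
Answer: Add(Rational(-19697, 6060), Mul(Rational(1, 2), Pow(2, Rational(1, 2)))) ≈ -2.5432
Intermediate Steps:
Function('M')(z) = Add(-8, z)
g = 21 (g = Add(6, Mul(-1, -15)) = Add(6, 15) = 21)
Function('o')(s) = Mul(Rational(1, 2), Pow(Add(-19, s), Rational(1, 2))) (Function('o')(s) = Mul(Rational(1, 2), Pow(Add(s, -19), Rational(1, 2))) = Mul(Rational(1, 2), Pow(Add(-19, s), Rational(1, 2))))
Function('c')(I) = 36 (Function('c')(I) = Pow(6, 2) = 36)
Function('d')(r, D) = Mul(Rational(-1, 4), D)
u = Rational(-1, 3030) (u = Pow(Add(-3066, 36), -1) = Pow(-3030, -1) = Rational(-1, 3030) ≈ -0.00033003)
Add(Add(Function('d')(-40, 13), u), Function('o')(g)) = Add(Add(Mul(Rational(-1, 4), 13), Rational(-1, 3030)), Mul(Rational(1, 2), Pow(Add(-19, 21), Rational(1, 2)))) = Add(Add(Rational(-13, 4), Rational(-1, 3030)), Mul(Rational(1, 2), Pow(2, Rational(1, 2)))) = Add(Rational(-19697, 6060), Mul(Rational(1, 2), Pow(2, Rational(1, 2))))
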